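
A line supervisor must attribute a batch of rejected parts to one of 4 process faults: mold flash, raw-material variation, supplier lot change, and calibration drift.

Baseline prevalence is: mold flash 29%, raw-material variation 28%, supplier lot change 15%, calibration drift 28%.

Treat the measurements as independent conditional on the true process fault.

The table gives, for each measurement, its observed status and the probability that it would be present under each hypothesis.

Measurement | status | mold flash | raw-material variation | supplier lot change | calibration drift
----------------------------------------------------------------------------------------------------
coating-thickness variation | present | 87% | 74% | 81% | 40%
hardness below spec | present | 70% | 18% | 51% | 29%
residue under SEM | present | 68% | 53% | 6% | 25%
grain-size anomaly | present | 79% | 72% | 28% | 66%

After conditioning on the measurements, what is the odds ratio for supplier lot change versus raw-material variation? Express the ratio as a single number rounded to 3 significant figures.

Unnormalized posterior weight (prior times the measurement likelihoods) for each of the two hypotheses:
  supplier lot change: 0.15 × 0.81 × 0.51 × 0.06 × 0.28 = 0.001041
  raw-material variation: 0.28 × 0.74 × 0.18 × 0.53 × 0.72 = 0.014232
Odds(supplier lot change : raw-material variation) = 0.001041 / 0.014232 ≈ 0.0731.

0.0731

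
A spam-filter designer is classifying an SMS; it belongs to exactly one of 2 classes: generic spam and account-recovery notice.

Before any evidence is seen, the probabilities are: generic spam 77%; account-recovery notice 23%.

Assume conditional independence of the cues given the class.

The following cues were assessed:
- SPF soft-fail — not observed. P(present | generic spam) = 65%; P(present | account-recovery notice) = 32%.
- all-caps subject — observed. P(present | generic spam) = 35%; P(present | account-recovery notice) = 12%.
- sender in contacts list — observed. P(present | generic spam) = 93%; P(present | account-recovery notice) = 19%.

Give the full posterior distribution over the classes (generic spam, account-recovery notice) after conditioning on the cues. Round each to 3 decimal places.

By Bayes' rule with conditional independence, the unnormalized weight for each hypothesis is prior × ∏ likelihoods (using 1 − P(present | H) for each absent cue):
  generic spam: 0.77 × (1 − 0.65) × 0.35 × 0.93 = 0.087722
  account-recovery notice: 0.23 × (1 − 0.32) × 0.12 × 0.19 = 0.0035659
Marginal likelihood of the evidence = 0.091288.
P(generic spam | evidence) = 0.087722 / 0.091288 ≈ 0.961
P(account-recovery notice | evidence) = 0.0035659 / 0.091288 ≈ 0.039

0.961, 0.039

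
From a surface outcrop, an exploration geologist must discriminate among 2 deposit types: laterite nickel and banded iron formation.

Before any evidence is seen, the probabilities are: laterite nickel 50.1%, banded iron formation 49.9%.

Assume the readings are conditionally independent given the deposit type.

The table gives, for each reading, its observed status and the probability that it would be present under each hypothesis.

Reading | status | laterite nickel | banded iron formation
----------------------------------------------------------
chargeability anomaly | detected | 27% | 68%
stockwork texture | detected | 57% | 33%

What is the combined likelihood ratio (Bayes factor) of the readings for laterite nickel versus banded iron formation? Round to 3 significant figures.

0.686

The Bayes factor is the ratio of the joint likelihoods of the reading pattern under the two hypotheses.
  laterite nickel: 0.27 × 0.57 = 0.1539
  banded iron formation: 0.68 × 0.33 = 0.2244
Bayes factor = 0.1539 / 0.2244 ≈ 0.686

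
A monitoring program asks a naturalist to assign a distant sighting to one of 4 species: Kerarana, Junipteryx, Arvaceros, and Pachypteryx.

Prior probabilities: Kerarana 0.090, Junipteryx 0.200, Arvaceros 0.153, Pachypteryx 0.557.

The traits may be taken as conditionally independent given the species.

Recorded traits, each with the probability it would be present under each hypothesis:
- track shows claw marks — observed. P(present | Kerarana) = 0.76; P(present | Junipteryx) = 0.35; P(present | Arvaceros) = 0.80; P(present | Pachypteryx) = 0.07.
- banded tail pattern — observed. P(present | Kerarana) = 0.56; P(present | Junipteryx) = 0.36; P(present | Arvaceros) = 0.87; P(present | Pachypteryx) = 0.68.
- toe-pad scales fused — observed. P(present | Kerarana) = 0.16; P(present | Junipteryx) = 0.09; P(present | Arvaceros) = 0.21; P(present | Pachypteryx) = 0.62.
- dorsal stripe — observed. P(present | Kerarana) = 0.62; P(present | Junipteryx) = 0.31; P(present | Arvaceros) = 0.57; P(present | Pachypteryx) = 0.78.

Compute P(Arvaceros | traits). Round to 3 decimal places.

0.424

Multiply each prior by the joint likelihood of the trait pattern:
  Kerarana: 0.090 × 0.76 × 0.56 × 0.16 × 0.62 = 0.0037998
  Junipteryx: 0.200 × 0.35 × 0.36 × 0.09 × 0.31 = 0.00070308
  Arvaceros: 0.153 × 0.80 × 0.87 × 0.21 × 0.57 = 0.012747
  Pachypteryx: 0.557 × 0.07 × 0.68 × 0.62 × 0.78 = 0.012822
Normalizing constant Z = 0.0037998 + 0.00070308 + 0.012747 + 0.012822 = 0.030071.
P(Arvaceros | evidence) = 0.012747 / 0.030071 ≈ 0.424.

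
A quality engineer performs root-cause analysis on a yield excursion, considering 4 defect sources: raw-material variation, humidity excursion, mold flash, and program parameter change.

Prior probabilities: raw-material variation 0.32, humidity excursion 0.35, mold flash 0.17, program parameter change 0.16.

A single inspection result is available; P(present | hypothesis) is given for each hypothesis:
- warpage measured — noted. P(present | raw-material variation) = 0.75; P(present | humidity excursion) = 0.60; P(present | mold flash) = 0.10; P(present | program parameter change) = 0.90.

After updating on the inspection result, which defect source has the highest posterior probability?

By Bayes' rule, the unnormalized weight for each hypothesis is prior × likelihood:
  raw-material variation: 0.32 × 0.75 = 0.24
  humidity excursion: 0.35 × 0.60 = 0.21
  mold flash: 0.17 × 0.10 = 0.017
  program parameter change: 0.16 × 0.90 = 0.144
Marginal likelihood of the evidence = 0.611.
P(raw-material variation | evidence) ≈ 0.24 / 0.611 ≈ 0.393
P(humidity excursion | evidence) ≈ 0.21 / 0.611 ≈ 0.344
P(mold flash | evidence) ≈ 0.017 / 0.611 ≈ 0.028
P(program parameter change | evidence) ≈ 0.144 / 0.611 ≈ 0.236
The largest is 0.393, so raw-material variation is most probable.

raw-material variation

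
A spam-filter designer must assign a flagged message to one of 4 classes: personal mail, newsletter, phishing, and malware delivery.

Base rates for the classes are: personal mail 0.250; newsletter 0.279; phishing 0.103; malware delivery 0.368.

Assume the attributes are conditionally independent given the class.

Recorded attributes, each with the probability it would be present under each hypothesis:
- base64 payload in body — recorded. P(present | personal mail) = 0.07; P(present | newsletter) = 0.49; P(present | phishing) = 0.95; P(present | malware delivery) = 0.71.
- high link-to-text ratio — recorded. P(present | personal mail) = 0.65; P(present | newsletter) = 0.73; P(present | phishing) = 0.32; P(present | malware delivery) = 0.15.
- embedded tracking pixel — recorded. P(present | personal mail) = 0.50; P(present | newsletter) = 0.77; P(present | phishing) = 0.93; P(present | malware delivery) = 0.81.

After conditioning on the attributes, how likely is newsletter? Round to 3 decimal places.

By Bayes' rule with conditional independence, the unnormalized weight for each hypothesis is prior × ∏ likelihoods:
  personal mail: 0.250 × 0.07 × 0.65 × 0.50 = 0.0056875
  newsletter: 0.279 × 0.49 × 0.73 × 0.77 = 0.076845
  phishing: 0.103 × 0.95 × 0.32 × 0.93 = 0.02912
  malware delivery: 0.368 × 0.71 × 0.15 × 0.81 = 0.031746
Marginal likelihood of the evidence = 0.1434.
P(newsletter | evidence) = 0.076845 / 0.1434 ≈ 0.536.

0.536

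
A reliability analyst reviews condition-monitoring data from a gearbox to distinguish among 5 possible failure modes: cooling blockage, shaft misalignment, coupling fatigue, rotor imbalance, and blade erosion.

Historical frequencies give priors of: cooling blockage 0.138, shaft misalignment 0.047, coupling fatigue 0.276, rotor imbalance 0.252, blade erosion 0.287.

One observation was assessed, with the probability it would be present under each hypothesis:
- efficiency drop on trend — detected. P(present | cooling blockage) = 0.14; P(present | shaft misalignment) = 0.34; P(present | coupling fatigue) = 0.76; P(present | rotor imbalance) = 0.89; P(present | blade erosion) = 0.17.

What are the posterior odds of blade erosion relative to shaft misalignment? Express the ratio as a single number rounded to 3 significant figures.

3.05

Posterior odds equal prior odds times the likelihood ratio; only the two competing hypotheses matter.
  blade erosion: 0.287 × 0.17 = 0.04879
  shaft misalignment: 0.047 × 0.34 = 0.01598
Posterior odds = 0.04879 / 0.01598 ≈ 3.05.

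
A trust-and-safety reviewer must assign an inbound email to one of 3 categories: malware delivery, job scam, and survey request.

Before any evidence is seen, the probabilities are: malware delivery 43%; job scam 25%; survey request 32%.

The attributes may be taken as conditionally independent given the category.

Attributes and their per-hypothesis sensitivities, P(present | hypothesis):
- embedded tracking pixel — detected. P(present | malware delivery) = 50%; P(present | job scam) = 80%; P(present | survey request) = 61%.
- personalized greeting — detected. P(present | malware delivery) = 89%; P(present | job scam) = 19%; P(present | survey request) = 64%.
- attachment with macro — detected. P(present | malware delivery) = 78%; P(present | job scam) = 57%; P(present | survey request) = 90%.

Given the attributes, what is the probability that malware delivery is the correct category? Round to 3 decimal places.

0.527

Multiply each prior by the joint likelihood of the attribute pattern:
  malware delivery: 0.43 × 0.50 × 0.89 × 0.78 = 0.14925
  job scam: 0.25 × 0.80 × 0.19 × 0.57 = 0.02166
  survey request: 0.32 × 0.61 × 0.64 × 0.90 = 0.11244
Marginal likelihood of the evidence = 0.28335.
P(malware delivery | evidence) = 0.14925 / 0.28335 ≈ 0.527.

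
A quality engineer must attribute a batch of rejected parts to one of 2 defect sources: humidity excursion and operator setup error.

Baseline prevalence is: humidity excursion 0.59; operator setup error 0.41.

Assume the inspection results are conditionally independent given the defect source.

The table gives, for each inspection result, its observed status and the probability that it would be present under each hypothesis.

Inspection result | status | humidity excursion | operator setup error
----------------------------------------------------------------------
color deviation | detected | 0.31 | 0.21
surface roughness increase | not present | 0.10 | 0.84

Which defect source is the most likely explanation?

humidity excursion

Multiply each prior by the joint likelihood of the inspection result pattern (using 1 − P(present | H) for each absent inspection result):
  humidity excursion: 0.59 × 0.31 × (1 − 0.10) = 0.16461
  operator setup error: 0.41 × 0.21 × (1 − 0.84) = 0.013776
Marginal likelihood of the evidence = 0.17839.
P(humidity excursion | evidence) ≈ 0.16461 / 0.17839 ≈ 0.923
P(operator setup error | evidence) ≈ 0.013776 / 0.17839 ≈ 0.077
The largest is 0.923, so humidity excursion is most probable.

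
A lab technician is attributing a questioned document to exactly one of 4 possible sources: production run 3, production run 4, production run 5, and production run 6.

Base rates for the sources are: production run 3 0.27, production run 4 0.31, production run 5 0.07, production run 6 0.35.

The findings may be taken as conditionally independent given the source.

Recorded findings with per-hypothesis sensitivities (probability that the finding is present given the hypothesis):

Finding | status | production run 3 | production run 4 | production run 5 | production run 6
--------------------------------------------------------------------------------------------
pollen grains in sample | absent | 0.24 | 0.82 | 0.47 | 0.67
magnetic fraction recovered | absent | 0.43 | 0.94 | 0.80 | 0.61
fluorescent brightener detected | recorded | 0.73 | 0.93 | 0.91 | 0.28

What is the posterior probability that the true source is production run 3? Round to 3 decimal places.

0.792

For each hypothesis, the unnormalized posterior weight is prior × product of the finding likelihoods (using 1 − P(present | H) for each absent finding):
  production run 3: 0.27 × (1 − 0.24) × (1 − 0.43) × 0.73 = 0.085384
  production run 4: 0.31 × (1 − 0.82) × (1 − 0.94) × 0.93 = 0.0031136
  production run 5: 0.07 × (1 − 0.47) × (1 − 0.80) × 0.91 = 0.0067522
  production run 6: 0.35 × (1 − 0.67) × (1 − 0.61) × 0.28 = 0.012613
Normalizing constant Z = 0.085384 + 0.0031136 + 0.0067522 + 0.012613 = 0.10786.
P(production run 3 | evidence) = 0.085384 / 0.10786 ≈ 0.792.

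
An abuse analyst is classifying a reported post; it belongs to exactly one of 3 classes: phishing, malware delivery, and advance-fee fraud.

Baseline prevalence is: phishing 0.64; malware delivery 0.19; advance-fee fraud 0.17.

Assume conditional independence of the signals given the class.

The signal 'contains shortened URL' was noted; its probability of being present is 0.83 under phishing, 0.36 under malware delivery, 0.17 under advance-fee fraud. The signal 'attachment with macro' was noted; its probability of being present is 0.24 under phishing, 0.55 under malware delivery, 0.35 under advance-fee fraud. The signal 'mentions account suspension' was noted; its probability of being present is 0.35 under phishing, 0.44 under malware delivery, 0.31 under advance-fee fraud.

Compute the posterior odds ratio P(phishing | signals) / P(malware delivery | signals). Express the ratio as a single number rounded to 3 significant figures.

Unnormalized posterior weight (prior times the signal likelihoods) for each of the two hypotheses:
  phishing: 0.64 × 0.83 × 0.24 × 0.35 = 0.044621
  malware delivery: 0.19 × 0.36 × 0.55 × 0.44 = 0.016553
Posterior odds = 0.044621 / 0.016553 ≈ 2.70.

2.70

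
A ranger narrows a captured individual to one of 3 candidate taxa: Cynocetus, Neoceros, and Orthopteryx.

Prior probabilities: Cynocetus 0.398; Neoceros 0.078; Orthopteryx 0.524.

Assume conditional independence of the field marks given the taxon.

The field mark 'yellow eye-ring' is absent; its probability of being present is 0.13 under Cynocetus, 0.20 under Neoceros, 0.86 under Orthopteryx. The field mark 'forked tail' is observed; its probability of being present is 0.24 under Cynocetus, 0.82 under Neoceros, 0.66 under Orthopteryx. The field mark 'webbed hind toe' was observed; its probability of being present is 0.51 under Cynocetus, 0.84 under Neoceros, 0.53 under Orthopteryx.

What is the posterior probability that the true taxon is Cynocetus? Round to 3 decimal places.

Multiply each prior by the joint likelihood of the field mark pattern (using 1 − P(present | H) for each absent field mark):
  Cynocetus: 0.398 × (1 − 0.13) × 0.24 × 0.51 = 0.042382
  Neoceros: 0.078 × (1 − 0.20) × 0.82 × 0.84 = 0.042981
  Orthopteryx: 0.524 × (1 − 0.86) × 0.66 × 0.53 = 0.025661
The unnormalized weights sum to 0.11102.
P(Cynocetus | evidence) = 0.042382 / 0.11102 ≈ 0.382.

0.382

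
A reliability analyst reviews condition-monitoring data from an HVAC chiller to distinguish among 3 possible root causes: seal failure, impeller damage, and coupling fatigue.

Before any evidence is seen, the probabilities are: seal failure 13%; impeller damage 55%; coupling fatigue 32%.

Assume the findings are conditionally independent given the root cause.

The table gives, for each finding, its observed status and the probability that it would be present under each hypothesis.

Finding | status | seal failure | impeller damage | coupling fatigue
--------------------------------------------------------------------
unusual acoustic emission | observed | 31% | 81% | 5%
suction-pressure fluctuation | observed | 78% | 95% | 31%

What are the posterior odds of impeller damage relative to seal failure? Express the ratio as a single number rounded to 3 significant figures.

Posterior odds equal prior odds times the likelihood ratio; only the two competing hypotheses matter.
  impeller damage: 0.55 × 0.81 × 0.95 = 0.42323
  seal failure: 0.13 × 0.31 × 0.78 = 0.031434
Posterior odds = 0.42323 / 0.031434 ≈ 13.5.

13.5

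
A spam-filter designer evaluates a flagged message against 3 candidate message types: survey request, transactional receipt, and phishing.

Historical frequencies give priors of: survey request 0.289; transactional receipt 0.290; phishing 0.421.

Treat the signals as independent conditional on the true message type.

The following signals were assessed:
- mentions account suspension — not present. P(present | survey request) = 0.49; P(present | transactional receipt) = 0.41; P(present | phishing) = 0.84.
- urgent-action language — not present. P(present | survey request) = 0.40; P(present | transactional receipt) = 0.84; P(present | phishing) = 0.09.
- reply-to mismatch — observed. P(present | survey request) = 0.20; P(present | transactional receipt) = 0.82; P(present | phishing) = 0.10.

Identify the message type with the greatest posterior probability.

transactional receipt

By Bayes' rule with conditional independence, the unnormalized weight for each hypothesis is prior × ∏ likelihoods (using 1 − P(present | H) for each absent signal):
  survey request: 0.289 × (1 − 0.49) × (1 − 0.40) × 0.20 = 0.017687
  transactional receipt: 0.290 × (1 − 0.41) × (1 − 0.84) × 0.82 = 0.022448
  phishing: 0.421 × (1 − 0.84) × (1 − 0.09) × 0.10 = 0.0061298
Marginal likelihood of the evidence = 0.046265.
P(survey request | evidence) ≈ 0.017687 / 0.046265 ≈ 0.382
P(transactional receipt | evidence) ≈ 0.022448 / 0.046265 ≈ 0.485
P(phishing | evidence) ≈ 0.0061298 / 0.046265 ≈ 0.132
The largest is 0.485, so transactional receipt is most probable.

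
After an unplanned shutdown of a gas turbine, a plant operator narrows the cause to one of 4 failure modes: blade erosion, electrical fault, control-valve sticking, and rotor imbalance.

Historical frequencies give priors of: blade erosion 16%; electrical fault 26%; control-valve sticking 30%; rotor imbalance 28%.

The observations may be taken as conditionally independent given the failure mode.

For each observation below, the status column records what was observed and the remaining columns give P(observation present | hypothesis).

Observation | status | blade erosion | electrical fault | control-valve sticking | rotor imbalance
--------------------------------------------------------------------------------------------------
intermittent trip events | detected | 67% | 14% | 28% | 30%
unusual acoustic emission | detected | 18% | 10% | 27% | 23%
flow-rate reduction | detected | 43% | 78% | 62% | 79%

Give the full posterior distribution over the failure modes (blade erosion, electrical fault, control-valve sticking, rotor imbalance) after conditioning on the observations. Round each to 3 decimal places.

0.205, 0.070, 0.348, 0.377

For each hypothesis, the unnormalized posterior weight is prior × product of the observation likelihoods:
  blade erosion: 0.16 × 0.67 × 0.18 × 0.43 = 0.0082973
  electrical fault: 0.26 × 0.14 × 0.10 × 0.78 = 0.0028392
  control-valve sticking: 0.30 × 0.28 × 0.27 × 0.62 = 0.014062
  rotor imbalance: 0.28 × 0.30 × 0.23 × 0.79 = 0.015263
The unnormalized weights sum to 0.040461.
P(blade erosion | evidence) = 0.0082973 / 0.040461 ≈ 0.205
P(electrical fault | evidence) = 0.0028392 / 0.040461 ≈ 0.070
P(control-valve sticking | evidence) = 0.014062 / 0.040461 ≈ 0.348
P(rotor imbalance | evidence) = 0.015263 / 0.040461 ≈ 0.377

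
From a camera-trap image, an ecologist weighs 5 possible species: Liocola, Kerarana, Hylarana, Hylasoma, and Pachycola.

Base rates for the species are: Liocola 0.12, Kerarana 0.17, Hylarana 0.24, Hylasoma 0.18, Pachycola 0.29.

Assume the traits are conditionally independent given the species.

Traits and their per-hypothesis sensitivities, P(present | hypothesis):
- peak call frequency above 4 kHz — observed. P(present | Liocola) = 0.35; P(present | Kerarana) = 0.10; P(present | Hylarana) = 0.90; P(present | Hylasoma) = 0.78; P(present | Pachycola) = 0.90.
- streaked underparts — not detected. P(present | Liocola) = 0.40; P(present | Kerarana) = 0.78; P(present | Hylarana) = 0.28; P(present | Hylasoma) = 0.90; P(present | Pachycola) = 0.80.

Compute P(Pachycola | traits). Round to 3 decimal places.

0.208

For each hypothesis, the unnormalized posterior weight is prior × product of the trait likelihoods (using 1 − P(present | H) for each absent trait):
  Liocola: 0.12 × 0.35 × (1 − 0.40) = 0.0252
  Kerarana: 0.17 × 0.10 × (1 − 0.78) = 0.00374
  Hylarana: 0.24 × 0.90 × (1 − 0.28) = 0.15552
  Hylasoma: 0.18 × 0.78 × (1 − 0.90) = 0.01404
  Pachycola: 0.29 × 0.90 × (1 − 0.80) = 0.0522
Normalizing constant Z = 0.0252 + 0.00374 + 0.15552 + 0.01404 + 0.0522 = 0.2507.
P(Pachycola | evidence) = 0.0522 / 0.2507 ≈ 0.208.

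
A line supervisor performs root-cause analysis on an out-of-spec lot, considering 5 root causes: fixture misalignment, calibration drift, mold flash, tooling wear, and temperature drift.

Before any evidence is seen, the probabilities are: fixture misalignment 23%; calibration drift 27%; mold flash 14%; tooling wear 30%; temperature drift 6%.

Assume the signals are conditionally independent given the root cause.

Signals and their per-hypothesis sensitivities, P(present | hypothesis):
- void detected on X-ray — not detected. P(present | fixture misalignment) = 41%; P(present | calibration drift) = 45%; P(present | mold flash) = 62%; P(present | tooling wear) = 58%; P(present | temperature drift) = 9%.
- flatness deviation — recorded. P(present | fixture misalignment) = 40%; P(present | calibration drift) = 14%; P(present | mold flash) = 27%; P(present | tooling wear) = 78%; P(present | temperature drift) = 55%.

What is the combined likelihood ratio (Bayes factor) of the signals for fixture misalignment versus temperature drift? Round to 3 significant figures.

Joint likelihood of the signal pattern under each hypothesis (using 1 − P(present | H) for each absent signal):
  fixture misalignment: (1 − 0.41) × 0.40 = 0.236
  temperature drift: (1 − 0.09) × 0.55 = 0.5005
Bayes factor = 0.236 / 0.5005 ≈ 0.472

0.472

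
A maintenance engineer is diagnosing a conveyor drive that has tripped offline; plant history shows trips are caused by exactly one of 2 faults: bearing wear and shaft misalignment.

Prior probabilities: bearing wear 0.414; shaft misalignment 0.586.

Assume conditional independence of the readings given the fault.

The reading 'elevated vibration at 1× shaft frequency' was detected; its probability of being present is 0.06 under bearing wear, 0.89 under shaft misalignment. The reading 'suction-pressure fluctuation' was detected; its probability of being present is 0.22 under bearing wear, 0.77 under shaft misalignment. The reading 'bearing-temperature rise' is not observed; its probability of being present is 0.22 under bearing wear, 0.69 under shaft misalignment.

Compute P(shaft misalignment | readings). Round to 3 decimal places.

0.967

For each hypothesis, the unnormalized posterior weight is prior × product of the reading likelihoods (using 1 − P(present | H) for each absent reading):
  bearing wear: 0.414 × 0.06 × 0.22 × (1 − 0.22) = 0.0042625
  shaft misalignment: 0.586 × 0.89 × 0.77 × (1 − 0.69) = 0.12449
Marginal likelihood of the evidence = 0.12875.
P(shaft misalignment | evidence) = 0.12449 / 0.12875 ≈ 0.967.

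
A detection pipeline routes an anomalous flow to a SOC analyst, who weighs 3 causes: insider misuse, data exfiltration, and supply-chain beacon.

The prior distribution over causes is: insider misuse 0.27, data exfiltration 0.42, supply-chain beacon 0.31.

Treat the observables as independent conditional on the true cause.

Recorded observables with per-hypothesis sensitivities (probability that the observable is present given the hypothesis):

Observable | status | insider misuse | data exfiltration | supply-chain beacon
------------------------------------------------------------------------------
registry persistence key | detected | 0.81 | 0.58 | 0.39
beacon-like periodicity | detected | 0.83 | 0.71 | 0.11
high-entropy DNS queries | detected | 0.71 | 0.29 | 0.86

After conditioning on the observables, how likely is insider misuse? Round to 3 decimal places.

0.677

For each hypothesis, the unnormalized posterior weight is prior × product of the observable likelihoods:
  insider misuse: 0.27 × 0.81 × 0.83 × 0.71 = 0.12888
  data exfiltration: 0.42 × 0.58 × 0.71 × 0.29 = 0.050157
  supply-chain beacon: 0.31 × 0.39 × 0.11 × 0.86 = 0.011437
Normalizing constant Z = 0.12888 + 0.050157 + 0.011437 = 0.19047.
P(insider misuse | evidence) = 0.12888 / 0.19047 ≈ 0.677.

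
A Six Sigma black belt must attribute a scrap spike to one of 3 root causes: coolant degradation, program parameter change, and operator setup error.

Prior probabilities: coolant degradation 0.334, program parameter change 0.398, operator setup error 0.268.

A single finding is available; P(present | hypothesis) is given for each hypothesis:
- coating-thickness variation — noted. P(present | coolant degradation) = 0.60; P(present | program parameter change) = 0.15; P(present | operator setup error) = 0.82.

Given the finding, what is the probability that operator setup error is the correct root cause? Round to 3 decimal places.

By Bayes' rule, the unnormalized weight for each hypothesis is prior × likelihood:
  coolant degradation: 0.334 × 0.60 = 0.2004
  program parameter change: 0.398 × 0.15 = 0.0597
  operator setup error: 0.268 × 0.82 = 0.21976
Marginal likelihood of the evidence = 0.47986.
P(operator setup error | evidence) = 0.21976 / 0.47986 ≈ 0.458.

0.458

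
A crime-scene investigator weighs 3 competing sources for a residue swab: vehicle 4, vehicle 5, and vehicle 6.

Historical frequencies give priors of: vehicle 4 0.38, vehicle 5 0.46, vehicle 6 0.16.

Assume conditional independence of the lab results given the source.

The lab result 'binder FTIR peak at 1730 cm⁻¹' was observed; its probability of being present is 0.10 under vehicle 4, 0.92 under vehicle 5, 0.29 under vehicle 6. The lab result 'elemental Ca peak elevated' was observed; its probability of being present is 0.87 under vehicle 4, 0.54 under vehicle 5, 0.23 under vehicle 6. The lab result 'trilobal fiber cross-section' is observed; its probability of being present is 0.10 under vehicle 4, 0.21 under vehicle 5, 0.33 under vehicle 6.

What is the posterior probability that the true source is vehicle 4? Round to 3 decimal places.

0.060

By Bayes' rule with conditional independence, the unnormalized weight for each hypothesis is prior × ∏ likelihoods:
  vehicle 4: 0.38 × 0.10 × 0.87 × 0.10 = 0.003306
  vehicle 5: 0.46 × 0.92 × 0.54 × 0.21 = 0.047991
  vehicle 6: 0.16 × 0.29 × 0.23 × 0.33 = 0.0035218
Normalizing constant Z = 0.003306 + 0.047991 + 0.0035218 = 0.054819.
P(vehicle 4 | evidence) = 0.003306 / 0.054819 ≈ 0.060.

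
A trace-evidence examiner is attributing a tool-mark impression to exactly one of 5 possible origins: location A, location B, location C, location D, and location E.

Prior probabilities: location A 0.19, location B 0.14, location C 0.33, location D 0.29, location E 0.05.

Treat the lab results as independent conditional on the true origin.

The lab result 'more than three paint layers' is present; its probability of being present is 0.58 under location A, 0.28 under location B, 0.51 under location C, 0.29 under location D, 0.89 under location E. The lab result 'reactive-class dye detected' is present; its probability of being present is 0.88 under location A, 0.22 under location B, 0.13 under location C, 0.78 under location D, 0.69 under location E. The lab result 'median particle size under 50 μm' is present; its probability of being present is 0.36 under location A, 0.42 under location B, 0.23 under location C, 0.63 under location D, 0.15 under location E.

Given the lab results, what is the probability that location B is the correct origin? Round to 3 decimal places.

By Bayes' rule with conditional independence, the unnormalized weight for each hypothesis is prior × ∏ likelihoods:
  location A: 0.19 × 0.58 × 0.88 × 0.36 = 0.034911
  location B: 0.14 × 0.28 × 0.22 × 0.42 = 0.0036221
  location C: 0.33 × 0.51 × 0.13 × 0.23 = 0.0050322
  location D: 0.29 × 0.29 × 0.78 × 0.63 = 0.041327
  location E: 0.05 × 0.89 × 0.69 × 0.15 = 0.0046057
The unnormalized weights sum to 0.089498.
P(location B | evidence) = 0.0036221 / 0.089498 ≈ 0.040.

0.040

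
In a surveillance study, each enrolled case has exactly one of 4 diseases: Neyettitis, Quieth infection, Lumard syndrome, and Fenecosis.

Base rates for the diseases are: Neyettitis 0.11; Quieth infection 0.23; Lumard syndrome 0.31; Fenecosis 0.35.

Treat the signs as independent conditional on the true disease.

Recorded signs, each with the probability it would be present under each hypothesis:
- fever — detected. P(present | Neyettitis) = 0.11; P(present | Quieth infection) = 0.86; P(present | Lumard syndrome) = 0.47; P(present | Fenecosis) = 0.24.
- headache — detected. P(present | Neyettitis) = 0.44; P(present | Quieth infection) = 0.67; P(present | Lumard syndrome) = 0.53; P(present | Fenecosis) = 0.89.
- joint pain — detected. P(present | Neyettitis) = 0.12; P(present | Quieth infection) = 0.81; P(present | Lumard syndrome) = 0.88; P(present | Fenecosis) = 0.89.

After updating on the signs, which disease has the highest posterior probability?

Quieth infection

Multiply each prior by the joint likelihood of the sign pattern:
  Neyettitis: 0.11 × 0.11 × 0.44 × 0.12 = 0.00063888
  Quieth infection: 0.23 × 0.86 × 0.67 × 0.81 = 0.10735
  Lumard syndrome: 0.31 × 0.47 × 0.53 × 0.88 = 0.067954
  Fenecosis: 0.35 × 0.24 × 0.89 × 0.89 = 0.066536
Normalizing constant Z = 0.00063888 + 0.10735 + 0.067954 + 0.066536 = 0.24248.
P(Neyettitis | evidence) ≈ 0.00063888 / 0.24248 ≈ 0.003
P(Quieth infection | evidence) ≈ 0.10735 / 0.24248 ≈ 0.443
P(Lumard syndrome | evidence) ≈ 0.067954 / 0.24248 ≈ 0.280
P(Fenecosis | evidence) ≈ 0.066536 / 0.24248 ≈ 0.274
The largest is 0.443, so Quieth infection is most probable.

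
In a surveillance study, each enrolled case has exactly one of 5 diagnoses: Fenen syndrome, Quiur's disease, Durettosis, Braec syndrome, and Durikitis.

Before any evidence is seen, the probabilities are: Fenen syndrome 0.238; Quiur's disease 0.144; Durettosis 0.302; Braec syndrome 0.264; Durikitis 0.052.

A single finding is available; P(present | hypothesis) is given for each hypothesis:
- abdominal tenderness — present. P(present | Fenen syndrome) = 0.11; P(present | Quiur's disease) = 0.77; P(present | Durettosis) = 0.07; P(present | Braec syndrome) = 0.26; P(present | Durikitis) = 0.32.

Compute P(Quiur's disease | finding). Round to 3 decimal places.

Multiply each prior by the likelihood of the finding:
  Fenen syndrome: 0.238 × 0.11 = 0.02618
  Quiur's disease: 0.144 × 0.77 = 0.11088
  Durettosis: 0.302 × 0.07 = 0.02114
  Braec syndrome: 0.264 × 0.26 = 0.06864
  Durikitis: 0.052 × 0.32 = 0.01664
Marginal likelihood of the evidence = 0.24348.
P(Quiur's disease | evidence) = 0.11088 / 0.24348 ≈ 0.455.

0.455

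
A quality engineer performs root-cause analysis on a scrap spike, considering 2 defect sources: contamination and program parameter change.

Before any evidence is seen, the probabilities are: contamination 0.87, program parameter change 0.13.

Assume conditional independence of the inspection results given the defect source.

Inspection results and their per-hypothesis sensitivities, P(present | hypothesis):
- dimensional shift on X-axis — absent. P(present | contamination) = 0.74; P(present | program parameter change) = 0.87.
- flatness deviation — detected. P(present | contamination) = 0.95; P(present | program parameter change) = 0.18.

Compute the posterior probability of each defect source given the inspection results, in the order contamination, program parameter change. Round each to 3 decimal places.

0.986, 0.014

For each hypothesis, the unnormalized posterior weight is prior × product of the inspection result likelihoods (using 1 − P(present | H) for each absent inspection result):
  contamination: 0.87 × (1 − 0.74) × 0.95 = 0.21489
  program parameter change: 0.13 × (1 − 0.87) × 0.18 = 0.003042
Marginal likelihood of the evidence = 0.21793.
P(contamination | evidence) = 0.21489 / 0.21793 ≈ 0.986
P(program parameter change | evidence) = 0.003042 / 0.21793 ≈ 0.014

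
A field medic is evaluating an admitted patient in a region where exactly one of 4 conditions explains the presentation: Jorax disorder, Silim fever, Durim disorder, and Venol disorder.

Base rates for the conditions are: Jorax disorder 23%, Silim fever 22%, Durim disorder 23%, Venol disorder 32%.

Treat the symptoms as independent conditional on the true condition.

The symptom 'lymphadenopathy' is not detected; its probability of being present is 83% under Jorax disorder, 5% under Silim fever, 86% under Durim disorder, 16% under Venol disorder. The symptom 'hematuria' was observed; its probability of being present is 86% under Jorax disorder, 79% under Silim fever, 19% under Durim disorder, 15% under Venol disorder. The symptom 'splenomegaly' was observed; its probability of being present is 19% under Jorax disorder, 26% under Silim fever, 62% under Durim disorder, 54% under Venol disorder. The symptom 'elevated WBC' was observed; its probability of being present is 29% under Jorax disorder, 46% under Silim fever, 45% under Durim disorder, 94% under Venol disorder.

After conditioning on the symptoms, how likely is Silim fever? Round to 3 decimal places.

Multiply each prior by the joint likelihood of the symptom pattern (using 1 − P(present | H) for each absent symptom):
  Jorax disorder: 0.23 × (1 − 0.83) × 0.86 × 0.19 × 0.29 = 0.0018528
  Silim fever: 0.22 × (1 − 0.05) × 0.79 × 0.26 × 0.46 = 0.019747
  Durim disorder: 0.23 × (1 − 0.86) × 0.19 × 0.62 × 0.45 = 0.0017069
  Venol disorder: 0.32 × (1 − 0.16) × 0.15 × 0.54 × 0.94 = 0.020466
Marginal likelihood of the evidence = 0.043773.
P(Silim fever | evidence) = 0.019747 / 0.043773 ≈ 0.451.

0.451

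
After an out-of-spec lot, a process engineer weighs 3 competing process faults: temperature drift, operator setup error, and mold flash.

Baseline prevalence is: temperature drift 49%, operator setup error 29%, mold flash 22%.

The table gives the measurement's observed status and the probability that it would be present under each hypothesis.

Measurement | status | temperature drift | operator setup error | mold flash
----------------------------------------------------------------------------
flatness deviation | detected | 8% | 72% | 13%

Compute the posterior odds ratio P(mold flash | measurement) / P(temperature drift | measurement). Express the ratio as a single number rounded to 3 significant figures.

0.730

Unnormalized posterior weight (prior times the measurement likelihood) for each of the two hypotheses:
  mold flash: 0.22 × 0.13 = 0.0286
  temperature drift: 0.49 × 0.08 = 0.0392
Posterior odds = 0.0286 / 0.0392 ≈ 0.730.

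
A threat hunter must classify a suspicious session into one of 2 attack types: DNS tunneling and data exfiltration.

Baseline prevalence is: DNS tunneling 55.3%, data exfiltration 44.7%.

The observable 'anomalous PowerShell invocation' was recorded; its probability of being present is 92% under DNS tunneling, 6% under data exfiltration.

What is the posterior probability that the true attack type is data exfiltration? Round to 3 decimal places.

By Bayes' rule, the unnormalized weight for each hypothesis is prior × likelihood:
  DNS tunneling: 0.553 × 0.92 = 0.50876
  data exfiltration: 0.447 × 0.06 = 0.02682
Marginal likelihood of the evidence = 0.53558.
P(data exfiltration | evidence) = 0.02682 / 0.53558 ≈ 0.050.

0.050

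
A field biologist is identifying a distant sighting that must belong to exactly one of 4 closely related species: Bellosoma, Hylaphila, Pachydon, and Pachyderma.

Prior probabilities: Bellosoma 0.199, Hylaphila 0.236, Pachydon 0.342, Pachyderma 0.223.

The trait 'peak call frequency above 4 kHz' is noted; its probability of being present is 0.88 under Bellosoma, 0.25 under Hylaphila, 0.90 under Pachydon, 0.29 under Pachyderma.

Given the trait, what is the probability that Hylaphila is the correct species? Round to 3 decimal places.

For each hypothesis, the unnormalized posterior weight is prior × likelihood:
  Bellosoma: 0.199 × 0.88 = 0.17512
  Hylaphila: 0.236 × 0.25 = 0.059
  Pachydon: 0.342 × 0.90 = 0.3078
  Pachyderma: 0.223 × 0.29 = 0.06467
The unnormalized weights sum to 0.60659.
P(Hylaphila | evidence) = 0.059 / 0.60659 ≈ 0.097.

0.097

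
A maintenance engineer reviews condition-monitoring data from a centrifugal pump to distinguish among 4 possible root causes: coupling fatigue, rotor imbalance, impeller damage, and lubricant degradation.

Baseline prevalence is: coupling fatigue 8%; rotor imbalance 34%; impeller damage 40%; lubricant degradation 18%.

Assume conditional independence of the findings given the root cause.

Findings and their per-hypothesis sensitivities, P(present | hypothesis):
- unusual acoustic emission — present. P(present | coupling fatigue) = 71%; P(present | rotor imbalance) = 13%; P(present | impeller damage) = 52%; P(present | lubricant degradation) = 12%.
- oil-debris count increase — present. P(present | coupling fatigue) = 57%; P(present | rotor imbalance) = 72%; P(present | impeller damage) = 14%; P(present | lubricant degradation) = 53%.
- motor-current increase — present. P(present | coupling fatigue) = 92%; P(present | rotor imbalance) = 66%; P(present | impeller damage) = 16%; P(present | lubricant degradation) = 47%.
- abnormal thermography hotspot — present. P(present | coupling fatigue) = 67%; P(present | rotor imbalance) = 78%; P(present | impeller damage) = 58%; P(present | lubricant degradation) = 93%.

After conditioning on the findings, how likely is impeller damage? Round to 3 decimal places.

For each hypothesis, the unnormalized posterior weight is prior × product of the finding likelihoods:
  coupling fatigue: 0.08 × 0.71 × 0.57 × 0.92 × 0.67 = 0.019957
  rotor imbalance: 0.34 × 0.13 × 0.72 × 0.66 × 0.78 = 0.016383
  impeller damage: 0.40 × 0.52 × 0.14 × 0.16 × 0.58 = 0.0027023
  lubricant degradation: 0.18 × 0.12 × 0.53 × 0.47 × 0.93 = 0.0050039
The unnormalized weights sum to 0.044046.
P(impeller damage | evidence) = 0.0027023 / 0.044046 ≈ 0.061.

0.061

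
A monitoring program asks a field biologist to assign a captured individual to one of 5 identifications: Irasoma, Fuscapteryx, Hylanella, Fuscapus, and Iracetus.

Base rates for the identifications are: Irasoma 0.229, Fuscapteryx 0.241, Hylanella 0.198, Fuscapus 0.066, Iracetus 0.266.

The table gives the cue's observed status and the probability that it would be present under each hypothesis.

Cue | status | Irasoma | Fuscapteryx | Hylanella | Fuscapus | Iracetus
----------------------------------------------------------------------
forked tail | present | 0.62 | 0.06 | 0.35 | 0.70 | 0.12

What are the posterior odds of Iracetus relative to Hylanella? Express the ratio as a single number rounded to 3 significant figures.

Posterior odds equal prior odds times the likelihood ratio; only the two competing hypotheses matter.
  Iracetus: 0.266 × 0.12 = 0.03192
  Hylanella: 0.198 × 0.35 = 0.0693
Posterior odds = 0.03192 / 0.0693 ≈ 0.461.

0.461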